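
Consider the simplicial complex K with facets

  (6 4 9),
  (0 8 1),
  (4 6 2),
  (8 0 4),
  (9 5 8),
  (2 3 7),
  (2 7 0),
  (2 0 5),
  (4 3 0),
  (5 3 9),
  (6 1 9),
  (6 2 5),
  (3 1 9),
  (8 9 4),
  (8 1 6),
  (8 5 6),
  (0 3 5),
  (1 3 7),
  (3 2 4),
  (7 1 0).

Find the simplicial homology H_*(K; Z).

We work with the vertex ordering 0 < 1 < 2 < 3 < 4 < 5 < 6 < 7 < 8 < 9. The simplices of K, each written with vertices in increasing order, are:

  0-simplices (10): [0], [1], [2], [3], [4], [5], [6], [7], [8], [9]
  1-simplices (30): (30 of them)
  2-simplices (20): (20 of them)

Hence C_0 ≅ Z^10, C_1 ≅ Z^30, C_2 ≅ Z^20.

Boundary ∂_1: C_1 → C_0 maps an edge to its endpoints' difference, ∂[p,q] = q − p. For instance
  ∂[0,7] = [7] − [0].
As a 10×30 matrix over Z this has rank 9, with invariant factors (1,1,1,1,1,1,1,1,1).

Boundary ∂_2: C_2 → C_1 acts by ∂[p,q,r] = [q,r] − [p,r] + [p,q]. For instance
  ∂[0,1,8] = [1,8] − [0,8] + [0,1],
  ∂[4,8,9] = [8,9] − [4,9] + [4,8].
The resulting 30×20 matrix has rank 20, and its Smith normal form has invariant factors (1,1,1,1,1,1,1,1,1,1,1,1,1,1,1,1,1,1,1,2).

Reading off H_k = ker ∂_k / im ∂_{k+1}:

  H_0: rank C_0 − rank ∂_1 = 10 − 9 = 1, and the invariant factors of ∂_1 are all 1, so H_0 = Z.
  H_1: rank ker ∂_1 − rank ∂_2 = (30 − 9) − 20 = 1, and ∂_2 has invariant factor 2 > 1, so H_1 = Z ⊕ Z/2.
  H_2: rank ker ∂_2 − rank ∂_3 = (20 − 20) − 0 = 0, and there is no ∂_3, so H_2 = 0.

H_0 ≅ Z,  H_1 ≅ Z ⊕ Z/2,  H_2 = 0.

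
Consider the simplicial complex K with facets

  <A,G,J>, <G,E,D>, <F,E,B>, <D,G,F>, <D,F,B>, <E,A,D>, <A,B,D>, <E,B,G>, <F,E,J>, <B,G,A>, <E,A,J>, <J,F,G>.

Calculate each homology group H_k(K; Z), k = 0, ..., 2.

Take the total order A < B < D < E < F < G < J on the vertex set. Then K (dimension 2) consists of the simplices:

  0-simplices (7): A, B, D, E, F, G, J
  1-simplices (18): AB, AD, AE, AG, AJ, BD, BE, BF, BG, DE, DF, DG, EF, EG, EJ, FG, FJ, GJ
  2-simplices (12): ABD, ABG, ADE, AEJ, AGJ, BDF, BEF, BEG, DEG, DFG, EFJ, FGJ

giving chain groups C_0 ≅ Z^7, C_1 ≅ Z^18, C_2 ≅ Z^12.

∂_1: C_1 → C_0 is given by ∂[p,q] = [q] − [p]. For instance
  ∂AG = G − A.
The resulting 7×18 matrix has rank 6, and its Smith normal form has invariant factors (1,1,1,1,1,1).

Boundary ∂_2: C_2 → C_1 maps a triangle to the signed sum of its edges. For instance
  ∂DEG = EG − DG + DE,
  ∂ADE = DE − AE + AD.
The resulting 18×12 matrix has rank 12, and its Smith normal form has invariant factors (1,1,1,1,1,1,1,1,1,1,1,2).

Reading off H_k = ker ∂_k / im ∂_{k+1}:

  H_0: rank C_0 − rank ∂_1 = 7 − 6 = 1, and the invariant factors of ∂_1 are all 1, so H_0 ≅ Z.
  H_1: rank ker ∂_1 − rank ∂_2 = (18 − 6) − 12 = 0, and ∂_2 has invariant factor 2 > 1, so H_1 ≅ Z_2.
  H_2: rank ker ∂_2 − rank ∂_3 = (12 − 12) − 0 = 0, and there is no ∂_3, so H_2 ≅ 0.

(K is a triangulation of the real projective plane RP^2.)

H_0 ≅ Z,  H_1 ≅ Z_2,  H_2 = 0.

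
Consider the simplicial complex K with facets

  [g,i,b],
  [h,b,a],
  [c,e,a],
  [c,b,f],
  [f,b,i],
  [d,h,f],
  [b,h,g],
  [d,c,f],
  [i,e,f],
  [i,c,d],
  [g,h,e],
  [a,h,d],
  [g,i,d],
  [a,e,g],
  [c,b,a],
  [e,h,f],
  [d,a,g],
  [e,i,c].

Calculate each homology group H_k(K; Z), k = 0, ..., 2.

K has 9 vertices, 27 edges, 18 triangles.
rank ∂_0 = 0, rank ∂_1 = 8 ⇒ b_0 = 9 − 0 − 8 = 1; all invariant factors of ∂_1 are 1 so no torsion. So H_0 = Z.
rank ∂_1 = 8, rank ∂_2 = 18 ⇒ b_1 = 27 − 8 − 18 = 1; ∂_2 has invariant factor(s) [2] giving torsion. So H_1 = Z × Z/2.
rank ∂_2 = 18, rank ∂_3 = 0 ⇒ b_2 = 18 − 18 − 0 = 0. So H_2 = 0.

H_0 = Z,  H_1 = Z × Z/2,  H_2 = 0.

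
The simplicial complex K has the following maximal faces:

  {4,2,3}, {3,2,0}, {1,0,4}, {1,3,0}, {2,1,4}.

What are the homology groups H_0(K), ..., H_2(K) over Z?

H_0 = Z,  H_1 = Z,  H_2 = 0.

K has 5 vertices, 10 edges, 5 triangles.
rank ∂_0 = 0, rank ∂_1 = 4 ⇒ b_0 = 5 − 0 − 4 = 1; all invariant factors of ∂_1 are 1 so no torsion. So H_0 ≅ Z.
rank ∂_1 = 4, rank ∂_2 = 5 ⇒ b_1 = 10 − 4 − 5 = 1; all invariant factors of ∂_2 are 1 so no torsion. So H_1 ≅ Z.
rank ∂_2 = 5, rank ∂_3 = 0 ⇒ b_2 = 5 − 5 − 0 = 0. So H_2 ≅ 0.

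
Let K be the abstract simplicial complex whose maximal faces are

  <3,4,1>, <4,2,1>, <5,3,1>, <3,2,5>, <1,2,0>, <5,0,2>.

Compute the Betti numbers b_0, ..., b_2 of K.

Fix the vertex order 0 < 1 < 2 < 3 < 4 < 5 and write every simplex with vertices in increasing order. Then dim K = 2 and the simplices of K are:

  0-simplices (6): [0], [1], [2], [3], [4], [5]
  1-simplices (12): [0,1], [0,2], [0,5], [1,2], [1,3], [1,4], [1,5], [2,3], [2,4], [2,5], [3,4], [3,5]
  2-simplices (6): [0,1,2], [0,2,5], [1,2,4], [1,3,4], [1,3,5], [2,3,5]

so the chain groups are C_0 ≅ Z^6, C_1 ≅ Z^12, C_2 ≅ Z^6.

Boundary ∂_1: C_1 → C_0 is given by ∂[p,q] = [q] − [p]. For instance
  ∂[1,4] = [4] − [1].
The resulting 6×12 matrix has rank 5, and its Smith normal form has invariant factors (1,1,1,1,1).

Boundary ∂_2: C_2 → C_1 acts by ∂[p,q,r] = [q,r] − [p,r] + [p,q]. For instance
  ∂[0,2,5] = [2,5] − [0,5] + [0,2],
  ∂[2,3,5] = [3,5] − [2,5] + [2,3].
The 12×6 boundary matrix has rank 6 and Smith normal form diag(1,1,1,1,1,1).

Reading off H_k = ker ∂_k / im ∂_{k+1}:

  H_0: rank C_0 − rank ∂_1 = 6 − 5 = 1, and the invariant factors of ∂_1 are all 1, so H_0 = Z.
  H_1: rank ker ∂_1 − rank ∂_2 = (12 − 5) − 6 = 1, and the invariant factors of ∂_2 are all 1, so H_1 = Z.
  H_2: rank ker ∂_2 − rank ∂_3 = (6 − 6) − 0 = 0, and there is no ∂_3, so H_2 = 0.

(K is a triangulation of the cylinder S^1 x I.)

Hence the Betti numbers are b_0 = 1, b_1 = 1, b_2 = 0.

b_0 = 1, b_1 = 1, b_2 = 0.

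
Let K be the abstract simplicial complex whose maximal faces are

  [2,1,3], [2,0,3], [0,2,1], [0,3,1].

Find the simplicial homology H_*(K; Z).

We work with the vertex ordering 0 < 1 < 2 < 3. The simplices of K, each written with vertices in increasing order, are:

  0-simplices (4): [0], [1], [2], [3]
  1-simplices (6): [0,1], [0,2], [0,3], [1,2], [1,3], [2,3]
  2-simplices (4): [0,1,2], [0,1,3], [0,2,3], [1,2,3]

so the chain groups are C_0 ≅ Z^4, C_1 ≅ Z^6, C_2 ≅ Z^4.

Boundary ∂_1: C_1 → C_0 is given by ∂[p,q] = [q] − [p].
The 4×6 boundary matrix has rank 3 and Smith normal form diag(1,1,1).

Boundary ∂_2: C_2 → C_1 sends each 2-simplex [p,q,r] to [q,r] − [p,r] + [p,q]. For instance
  ∂[0,1,3] = [1,3] − [0,3] + [0,1],
  ∂[0,2,3] = [2,3] − [0,3] + [0,2].
The resulting 6×4 matrix has rank 3, and its Smith normal form has invariant factors (1,1,1).

Now H_k = ker ∂_k / im ∂_{k+1}, so:

  H_0: rank C_0 − rank ∂_1 = 4 − 3 = 1, and the invariant factors of ∂_1 are all 1, so H_0 = Z.
  H_1: rank ker ∂_1 − rank ∂_2 = (6 − 3) − 3 = 0, and the invariant factors of ∂_2 are all 1, so H_1 = 0.
  H_2: rank ker ∂_2 − rank ∂_3 = (4 − 3) − 0 = 1, and there is no ∂_3, so H_2 = Z.

(K is a triangulation of the 2-sphere S^2.)

H_0 ≅ Z,  H_1 = 0,  H_2 ≅ Z.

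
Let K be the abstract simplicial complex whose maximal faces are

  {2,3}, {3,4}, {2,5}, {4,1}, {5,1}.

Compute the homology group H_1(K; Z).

H_1 = Z.

K has 5 vertices, 5 edges.
rank ∂_1 = 4, rank ∂_2 = 0 ⇒ b_1 = 5 − 4 − 0 = 1. So H_1 = Z.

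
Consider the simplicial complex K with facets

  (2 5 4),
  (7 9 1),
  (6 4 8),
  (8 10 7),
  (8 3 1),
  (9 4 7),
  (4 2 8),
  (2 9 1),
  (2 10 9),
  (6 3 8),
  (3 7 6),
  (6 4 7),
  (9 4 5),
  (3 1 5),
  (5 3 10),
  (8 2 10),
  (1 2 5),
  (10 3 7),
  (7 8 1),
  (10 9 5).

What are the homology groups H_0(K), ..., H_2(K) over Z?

H_0 ≅ Z,  H_1 ≅ Z ⊕ Z/2Z,  H_2 = 0.

K has 10 vertices, 30 edges, 20 triangles.
rank ∂_0 = 0, rank ∂_1 = 9 ⇒ b_0 = 10 − 0 − 9 = 1; all invariant factors of ∂_1 are 1 so no torsion. So H_0 = Z.
rank ∂_1 = 9, rank ∂_2 = 20 ⇒ b_1 = 30 − 9 − 20 = 1; ∂_2 has invariant factor(s) [2] giving torsion. So H_1 = Z ⊕ Z/2Z.
rank ∂_2 = 20, rank ∂_3 = 0 ⇒ b_2 = 20 − 20 − 0 = 0. So H_2 = 0.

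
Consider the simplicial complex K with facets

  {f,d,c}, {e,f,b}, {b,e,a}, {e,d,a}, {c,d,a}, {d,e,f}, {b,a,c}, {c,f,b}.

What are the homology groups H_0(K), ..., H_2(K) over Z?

H_0 ≅ Z,  H_1 = 0,  H_2 ≅ Z.

Order the vertices as a < b < c < d < e < f. Listing each simplex with vertices in this order, K has dimension 2 with simplices:

  0-simplices (6): a, b, c, d, e, f
  1-simplices (12): ab, ac, ad, ae, bc, be, bf, cd, cf, de, df, ef
  2-simplices (8): abc, abe, acd, ade, bcf, bef, cdf, def

giving chain groups C_0 ≅ Z^6, C_1 ≅ Z^12, C_2 ≅ Z^8.

The boundary map ∂_1: C_1 → C_0 maps an edge to its endpoints' difference, ∂[p,q] = q − p.
As a 6×12 matrix over Z this has rank 5, with invariant factors (1,1,1,1,1).

Boundary ∂_2: C_2 → C_1 sends each 2-simplex [p,q,r] to [q,r] − [p,r] + [p,q]. For instance
  ∂acd = cd − ad + ac,
  ∂abc = bc − ac + ab.
This gives a 12×8 integer matrix of rank 7; reducing to Smith normal form yields diagonal entries (1,1,1,1,1,1,1).

From H_k ≅ ker(∂_k) / im(∂_{k+1}) we obtain:

  H_0: rank C_0 − rank ∂_1 = 6 − 5 = 1, and the invariant factors of ∂_1 are all 1, so H_0 = Z.
  H_1: rank ker ∂_1 − rank ∂_2 = (12 − 5) − 7 = 0, and the invariant factors of ∂_2 are all 1, so H_1 = 0.
  H_2: rank ker ∂_2 − rank ∂_3 = (8 − 7) − 0 = 1, and there is no ∂_3, so H_2 = Z.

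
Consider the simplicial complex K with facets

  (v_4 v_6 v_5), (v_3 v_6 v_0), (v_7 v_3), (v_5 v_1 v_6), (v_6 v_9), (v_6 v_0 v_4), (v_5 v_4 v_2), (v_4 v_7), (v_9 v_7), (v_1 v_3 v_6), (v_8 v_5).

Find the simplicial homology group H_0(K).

Take the total order v_0 < v_1 < v_2 < v_3 < v_4 < v_5 < v_6 < v_7 < v_8 < v_9 on the vertex set. Then K (dimension 2) consists of the simplices:

  0-simplices (10): [v_0], [v_1], [v_2], [v_3], [v_4], [v_5], [v_6], [v_7], [v_8], [v_9]
  1-simplices (17): (17 of them)
  2-simplices (6): [v_0,v_3,v_6], [v_0,v_4,v_6], [v_1,v_3,v_6], [v_1,v_5,v_6], [v_2,v_4,v_5], [v_4,v_5,v_6]

giving chain groups C_0 ≅ Z^10, C_1 ≅ Z^17, C_2 ≅ Z^6.

Boundary ∂_1: C_1 → C_0 maps an edge to its endpoints' difference, ∂[p,q] = q − p. For instance
  ∂[v_0,v_4] = [v_4] − [v_0].
The 10×17 boundary matrix has rank 9 and Smith normal form diag(1,1,1,1,1,1,1,1,1).

Boundary ∂_2: C_2 → C_1 maps a triangle to the signed sum of its edges. For instance
  ∂[v_0,v_3,v_6] = [v_3,v_6] − [v_0,v_6] + [v_0,v_3],
  ∂[v_4,v_5,v_6] = [v_5,v_6] − [v_4,v_6] + [v_4,v_5].
As a 17×6 matrix over Z this has rank 6, with invariant factors (1,1,1,1,1,1).

Now H_k = ker ∂_k / im ∂_{k+1}, so:

  H_0: rank C_0 − rank ∂_1 = 10 − 9 = 1, and the invariant factors of ∂_1 are all 1, so H_0 ≅ Z.

H_0 = Z.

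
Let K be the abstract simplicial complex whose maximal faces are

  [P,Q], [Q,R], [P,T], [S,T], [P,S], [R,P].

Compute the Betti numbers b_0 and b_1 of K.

Order the vertices as P < Q < R < S < T. Listing each simplex with vertices in this order, K has dimension 1 with simplices:

  0-simplices (5): P, Q, R, S, T
  1-simplices (6): PQ, PR, PS, PT, QR, ST

so the chain groups are C_0 ≅ Z^5, C_1 ≅ Z^6.

∂_1: C_1 → C_0 sends each edge [p,q] (with p < q) to q − p.
As a 5×6 matrix over Z this has rank 4, with invariant factors (1,1,1,1).

From H_k ≅ ker(∂_k) / im(∂_{k+1}) we obtain:

  H_0: rank C_0 − rank ∂_1 = 5 − 4 = 1, and the invariant factors of ∂_1 are all 1, so H_0 ≅ Z.
  H_1: rank ker ∂_1 − rank ∂_2 = (6 − 4) − 0 = 2, and there is no ∂_2, so H_1 ≅ Z^2.

As a check, the Euler characteristic is 5 − 6 = -1, which agrees with 1 − 2 = -1.
(K is a triangulation of a wedge of 2 circles.)

Hence the Betti numbers are b_0 = 1, b_1 = 2.

b_0 = 1, b_1 = 2.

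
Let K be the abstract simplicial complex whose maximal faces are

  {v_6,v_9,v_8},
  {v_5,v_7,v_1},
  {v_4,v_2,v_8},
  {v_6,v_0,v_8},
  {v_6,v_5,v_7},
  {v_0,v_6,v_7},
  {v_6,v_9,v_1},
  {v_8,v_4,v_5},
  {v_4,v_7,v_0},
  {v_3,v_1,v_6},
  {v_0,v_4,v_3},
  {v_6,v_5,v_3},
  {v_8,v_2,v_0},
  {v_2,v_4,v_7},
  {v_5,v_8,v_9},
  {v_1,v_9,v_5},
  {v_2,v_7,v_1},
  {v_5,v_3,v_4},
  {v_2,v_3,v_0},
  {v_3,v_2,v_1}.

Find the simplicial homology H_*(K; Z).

Take the total order v_0 < v_1 < v_2 < v_3 < v_4 < v_5 < v_6 < v_7 < v_8 < v_9 on the vertex set. Then K (dimension 2) consists of the simplices:

  0-simplices (10): [v_0], [v_1], [v_2], [v_3], [v_4], [v_5], [v_6], [v_7], [v_8], [v_9]
  1-simplices (30): (30 of them)
  2-simplices (20): (20 of them)

Hence C_0 ≅ Z^10, C_1 ≅ Z^30, C_2 ≅ Z^20.

∂_1: C_1 → C_0 is given by ∂[p,q] = [q] − [p]. For instance
  ∂[v_1,v_9] = [v_9] − [v_1].
As a 10×30 matrix over Z this has rank 9, with invariant factors (1,1,1,1,1,1,1,1,1).

∂_2: C_2 → C_1 acts by ∂[p,q,r] = [q,r] − [p,r] + [p,q]. For instance
  ∂[v_2,v_4,v_7] = [v_4,v_7] − [v_2,v_7] + [v_2,v_4],
  ∂[v_5,v_6,v_7] = [v_6,v_7] − [v_5,v_7] + [v_5,v_6].
This gives a 30×20 integer matrix of rank 20; reducing to Smith normal form yields diagonal entries (1,1,1,1,1,1,1,1,1,1,1,1,1,1,1,1,1,1,1,2).

From H_k ≅ ker(∂_k) / im(∂_{k+1}) we obtain:

  H_0: rank C_0 − rank ∂_1 = 10 − 9 = 1, and the invariant factors of ∂_1 are all 1, so H_0 = Z.
  H_1: rank ker ∂_1 − rank ∂_2 = (30 − 9) − 20 = 1, and ∂_2 has invariant factor 2 > 1, so H_1 = Z ⊕ Z/2.
  H_2: rank ker ∂_2 − rank ∂_3 = (20 − 20) − 0 = 0, and there is no ∂_3, so H_2 = 0.

H_0 ≅ Z,  H_1 ≅ Z ⊕ Z/2,  H_2 = 0.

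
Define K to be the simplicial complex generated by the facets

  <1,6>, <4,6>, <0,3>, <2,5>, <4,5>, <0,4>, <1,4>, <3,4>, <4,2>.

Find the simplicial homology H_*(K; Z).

Order the vertices as 0 < 1 < 2 < 3 < 4 < 5 < 6. Listing each simplex with vertices in this order, K has dimension 1 with simplices:

  0-simplices (7): [0], [1], [2], [3], [4], [5], [6]
  1-simplices (9): [0,3], [0,4], [1,4], [1,6], [2,4], [2,5], [3,4], [4,5], [4,6]

so the chain groups are C_0 ≅ Z^7, C_1 ≅ Z^9.

The boundary map ∂_1: C_1 → C_0 maps an edge to its endpoints' difference, ∂[p,q] = q − p. For instance
  ∂[2,4] = [4] − [2].
The resulting 7×9 matrix has rank 6, and its Smith normal form has invariant factors (1,1,1,1,1,1).

Now H_k = ker ∂_k / im ∂_{k+1}, so:

  H_0: rank C_0 − rank ∂_1 = 7 − 6 = 1, and the invariant factors of ∂_1 are all 1, so H_0 = Z.
  H_1: rank ker ∂_1 − rank ∂_2 = (9 − 6) − 0 = 3, and there is no ∂_2, so H_1 = Z^3.

As a check, the Euler characteristic is 7 − 9 = -2, which agrees with 1 − 3 = -2.
(K is a triangulation of a wedge of 3 circles.)

H_0 = Z,  H_1 = Z^3.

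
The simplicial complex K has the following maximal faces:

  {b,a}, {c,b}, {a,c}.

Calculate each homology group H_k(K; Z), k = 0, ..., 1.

H_0 ≅ Z,  H_1 ≅ Z.

We work with the vertex ordering a < b < c. The simplices of K, each written with vertices in increasing order, are:

  0-simplices (3): a, b, c
  1-simplices (3): ab, ac, bc

giving chain groups C_0 ≅ Z^3, C_1 ≅ Z^3.

∂_1: C_1 → C_0 is given by ∂[p,q] = [q] − [p].
As a 3×3 matrix over Z this has rank 2, with invariant factors (1,1).

From H_k ≅ ker(∂_k) / im(∂_{k+1}) we obtain:

  H_0: rank C_0 − rank ∂_1 = 3 − 2 = 1, and the invariant factors of ∂_1 are all 1, so H_0 = Z.
  H_1: rank ker ∂_1 − rank ∂_2 = (3 − 2) − 0 = 1, and there is no ∂_2, so H_1 = Z.

As a check, the Euler characteristic is 3 − 3 = 0, which agrees with 1 − 1 = 0.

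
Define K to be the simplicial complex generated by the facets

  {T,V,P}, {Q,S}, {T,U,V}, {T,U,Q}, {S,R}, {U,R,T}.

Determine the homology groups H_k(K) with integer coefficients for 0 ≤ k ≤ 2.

H_0 = Z,  H_1 = Z,  H_2 = 0.

We work with the vertex ordering P < Q < R < S < T < U < V. The simplices of K, each written with vertices in increasing order, are:

  0-simplices (7): P, Q, R, S, T, U, V
  1-simplices (11): PT, PV, QS, QT, QU, RS, RT, RU, TU, TV, UV
  2-simplices (4): PTV, QTU, RTU, TUV

giving chain groups C_0 ≅ Z^7, C_1 ≅ Z^11, C_2 ≅ Z^4.

The boundary map ∂_1: C_1 → C_0 is given by ∂[p,q] = [q] − [p].
The resulting 7×11 matrix has rank 6, and its Smith normal form has invariant factors (1,1,1,1,1,1).

Boundary ∂_2: C_2 → C_1 maps a triangle to the signed sum of its edges. For instance
  ∂PTV = TV − PV + PT,
  ∂TUV = UV − TV + TU.
This gives a 11×4 integer matrix of rank 4; reducing to Smith normal form yields diagonal entries (1,1,1,1).

Computing H_k = (kernel of ∂_k) / (image of ∂_{k+1}):

  H_0: rank C_0 − rank ∂_1 = 7 − 6 = 1, and the invariant factors of ∂_1 are all 1, so H_0 = Z.
  H_1: rank ker ∂_1 − rank ∂_2 = (11 − 6) − 4 = 1, and the invariant factors of ∂_2 are all 1, so H_1 = Z.
  H_2: rank ker ∂_2 − rank ∂_3 = (4 − 4) − 0 = 0, and there is no ∂_3, so H_2 = 0.

As a check, the Euler characteristic is 7 − 11 + 4 = 0, which agrees with 1 − 1 + 0 = 0.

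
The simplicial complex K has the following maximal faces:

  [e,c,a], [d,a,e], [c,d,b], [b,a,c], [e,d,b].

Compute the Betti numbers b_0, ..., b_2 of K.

b_0 = 1, b_1 = 1, b_2 = 0.

Take the total order a < b < c < d < e on the vertex set. Then K (dimension 2) consists of the simplices:

  0-simplices (5): a, b, c, d, e
  1-simplices (10): ab, ac, ad, ae, bc, bd, be, cd, ce, de
  2-simplices (5): abc, ace, ade, bcd, bde

giving chain groups C_0 ≅ Z^5, C_1 ≅ Z^10, C_2 ≅ Z^5.

Boundary ∂_1: C_1 → C_0 sends each edge [p,q] (with p < q) to q − p.
The resulting 5×10 matrix has rank 4, and its Smith normal form has invariant factors (1,1,1,1).

∂_2: C_2 → C_1 maps a triangle to the signed sum of its edges. For instance
  ∂bde = de − be + bd,
  ∂ace = ce − ae + ac.
The 10×5 boundary matrix has rank 5 and Smith normal form diag(1,1,1,1,1).

Reading off H_k = ker ∂_k / im ∂_{k+1}:

  H_0: rank C_0 − rank ∂_1 = 5 − 4 = 1, and the invariant factors of ∂_1 are all 1, so H_0 = Z.
  H_1: rank ker ∂_1 − rank ∂_2 = (10 − 4) − 5 = 1, and the invariant factors of ∂_2 are all 1, so H_1 = Z.
  H_2: rank ker ∂_2 − rank ∂_3 = (5 − 5) − 0 = 0, and there is no ∂_3, so H_2 = 0.

Hence the Betti numbers are b_0 = 1, b_1 = 1, b_2 = 0.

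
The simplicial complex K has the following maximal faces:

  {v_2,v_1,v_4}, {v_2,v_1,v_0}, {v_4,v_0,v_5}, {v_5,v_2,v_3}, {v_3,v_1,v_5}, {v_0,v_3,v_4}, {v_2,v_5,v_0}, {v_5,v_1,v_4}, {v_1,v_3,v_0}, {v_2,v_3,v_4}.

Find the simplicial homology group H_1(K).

H_1 ≅ Z/2Z.

We work with the vertex ordering v_0 < v_1 < v_2 < v_3 < v_4 < v_5. The simplices of K, each written with vertices in increasing order, are:

  0-simplices (6): [v_0], [v_1], [v_2], [v_3], [v_4], [v_5]
  1-simplices (15): (15 of them)
  2-simplices (10): [v_0,v_1,v_2], [v_0,v_1,v_3], [v_0,v_2,v_5], [v_0,v_3,v_4], [v_0,v_4,v_5], [v_1,v_2,v_4], [v_1,v_3,v_5], [v_1,v_4,v_5], [v_2,v_3,v_4], [v_2,v_3,v_5]

so the chain groups are C_0 ≅ Z^6, C_1 ≅ Z^15, C_2 ≅ Z^10.

Boundary ∂_1: C_1 → C_0 is given by ∂[p,q] = [q] − [p].
The 6×15 boundary matrix has rank 5 and Smith normal form diag(1,1,1,1,1).

Boundary ∂_2: C_2 → C_1 acts by ∂[p,q,r] = [q,r] − [p,r] + [p,q]. For instance
  ∂[v_2,v_3,v_4] = [v_3,v_4] − [v_2,v_4] + [v_2,v_3],
  ∂[v_0,v_1,v_2] = [v_1,v_2] − [v_0,v_2] + [v_0,v_1].
As a 15×10 matrix over Z this has rank 10, with invariant factors (1,1,1,1,1,1,1,1,1,2).

From H_k ≅ ker(∂_k) / im(∂_{k+1}) we obtain:

  H_1: rank ker ∂_1 − rank ∂_2 = (15 − 5) − 10 = 0, and ∂_2 has invariant factor 2 > 1, so H_1 = Z/2Z.

(K is a triangulation of the real projective plane RP^2.)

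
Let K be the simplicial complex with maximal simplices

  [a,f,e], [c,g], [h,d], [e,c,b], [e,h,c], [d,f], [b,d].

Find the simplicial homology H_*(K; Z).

H_0 = Z,  H_1 = Z^2,  H_2 = 0.

K has 8 vertices, 12 edges, 3 triangles.
rank ∂_0 = 0, rank ∂_1 = 7 ⇒ b_0 = 8 − 0 − 7 = 1; all invariant factors of ∂_1 are 1 so no torsion. So H_0 = Z.
rank ∂_1 = 7, rank ∂_2 = 3 ⇒ b_1 = 12 − 7 − 3 = 2; all invariant factors of ∂_2 are 1 so no torsion. So H_1 = Z^2.
rank ∂_2 = 3, rank ∂_3 = 0 ⇒ b_2 = 3 − 3 − 0 = 0. So H_2 = 0.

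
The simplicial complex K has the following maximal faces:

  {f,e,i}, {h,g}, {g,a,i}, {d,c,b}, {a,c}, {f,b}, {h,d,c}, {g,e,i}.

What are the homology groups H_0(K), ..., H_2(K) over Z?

We work with the vertex ordering a < b < c < d < e < f < g < h < i. The simplices of K, each written with vertices in increasing order, are:

  0-simplices (9): a, b, c, d, e, f, g, h, i
  1-simplices (15): ac, ag, ai, bc, bd, bf, cd, ch, dh, ef, eg, ei, fi, gh, gi
  2-simplices (5): agi, bcd, cdh, efi, egi

so the chain groups are C_0 ≅ Z^9, C_1 ≅ Z^15, C_2 ≅ Z^5.

The boundary map ∂_1: C_1 → C_0 is given by ∂[p,q] = [q] − [p]. For instance
  ∂ei = i − e.
As a 9×15 matrix over Z this has rank 8, with invariant factors (1,1,1,1,1,1,1,1).

The boundary map ∂_2: C_2 → C_1 sends each 2-simplex [p,q,r] to [q,r] − [p,r] + [p,q]. For instance
  ∂bcd = cd − bd + bc,
  ∂cdh = dh − ch + cd.
The 15×5 boundary matrix has rank 5 and Smith normal form diag(1,1,1,1,1).

Now H_k = ker ∂_k / im ∂_{k+1}, so:

  H_0: rank C_0 − rank ∂_1 = 9 − 8 = 1, and the invariant factors of ∂_1 are all 1, so H_0 ≅ Z.
  H_1: rank ker ∂_1 − rank ∂_2 = (15 − 8) − 5 = 2, and the invariant factors of ∂_2 are all 1, so H_1 ≅ Z^2.
  H_2: rank ker ∂_2 − rank ∂_3 = (5 − 5) − 0 = 0, and there is no ∂_3, so H_2 ≅ 0.

H_0 = Z,  H_1 = Z^2,  H_2 = 0.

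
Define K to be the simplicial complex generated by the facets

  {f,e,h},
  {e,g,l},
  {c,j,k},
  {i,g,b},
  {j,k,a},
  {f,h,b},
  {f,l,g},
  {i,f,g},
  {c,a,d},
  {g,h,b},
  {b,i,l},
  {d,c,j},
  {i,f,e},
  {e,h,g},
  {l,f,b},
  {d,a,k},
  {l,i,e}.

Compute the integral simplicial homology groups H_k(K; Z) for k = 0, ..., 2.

We work with the vertex ordering a < b < c < d < e < f < g < h < i < j < k < l. The simplices of K, each written with vertices in increasing order, are:

  0-simplices (12): a, b, c, d, e, f, g, h, i, j, k, l
  1-simplices (28): ac, ad, aj, ak, bf, bg, bh, bi, bl, cd, cj, ck, dj, dk, ef, eg, eh, ei, el, fg, fh, fi, fl, gh, gi, gl, il, jk
  2-simplices (17): acd, adk, ajk, bfh, bfl, bgh, bgi, bil, cdj, cjk, efh, efi, egh, egl, eil, fgi, fgl

giving chain groups C_0 ≅ Z^12, C_1 ≅ Z^28, C_2 ≅ Z^17.

The boundary map ∂_1: C_1 → C_0 maps an edge to its endpoints' difference, ∂[p,q] = q − p. For instance
  ∂dj = j − d.
This gives a 12×28 integer matrix of rank 10; reducing to Smith normal form yields diagonal entries (1,1,1,1,1,1,1,1,1,1).

∂_2: C_2 → C_1 maps a triangle to the signed sum of its edges. For instance
  ∂ajk = jk − ak + aj,
  ∂adk = dk − ak + ad.
The 28×17 boundary matrix has rank 17 and Smith normal form diag(1,1,1,1,1,1,1,1,1,1,1,1,1,1,1,1,2).

Reading off H_k = ker ∂_k / im ∂_{k+1}:

  H_0: rank C_0 − rank ∂_1 = 12 − 10 = 2, and the invariant factors of ∂_1 are all 1, so H_0 ≅ Z^2.
  H_1: rank ker ∂_1 − rank ∂_2 = (28 − 10) − 17 = 1, and ∂_2 has invariant factor 2 > 1, so H_1 ≅ Z ⊕ Z/2.
  H_2: rank ker ∂_2 − rank ∂_3 = (17 − 17) − 0 = 0, and there is no ∂_3, so H_2 ≅ 0.

H_0 ≅ Z^2,  H_1 ≅ Z ⊕ Z/2,  H_2 = 0.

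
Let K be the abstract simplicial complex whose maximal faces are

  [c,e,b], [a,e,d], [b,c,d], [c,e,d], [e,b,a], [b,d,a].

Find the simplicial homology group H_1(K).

H_1 ≅ 0.

Fix the vertex order a < b < c < d < e and write every simplex with vertices in increasing order. Then dim K = 2 and the simplices of K are:

  0-simplices (5): a, b, c, d, e
  1-simplices (9): ab, ad, ae, bc, bd, be, cd, ce, de
  2-simplices (6): abd, abe, ade, bcd, bce, cde

giving chain groups C_0 ≅ Z^5, C_1 ≅ Z^9, C_2 ≅ Z^6.

The boundary map ∂_1: C_1 → C_0 maps an edge to its endpoints' difference, ∂[p,q] = q − p.
The resulting 5×9 matrix has rank 4, and its Smith normal form has invariant factors (1,1,1,1).

∂_2: C_2 → C_1 maps a triangle to the signed sum of its edges. For instance
  ∂cde = de − ce + cd,
  ∂bcd = cd − bd + bc.
The 9×6 boundary matrix has rank 5 and Smith normal form diag(1,1,1,1,1).

Computing H_k = (kernel of ∂_k) / (image of ∂_{k+1}):

  H_1: rank ker ∂_1 − rank ∂_2 = (9 − 4) − 5 = 0, and the invariant factors of ∂_2 are all 1, so H_1 = 0.

(K is a triangulation of the 2-sphere S^2.)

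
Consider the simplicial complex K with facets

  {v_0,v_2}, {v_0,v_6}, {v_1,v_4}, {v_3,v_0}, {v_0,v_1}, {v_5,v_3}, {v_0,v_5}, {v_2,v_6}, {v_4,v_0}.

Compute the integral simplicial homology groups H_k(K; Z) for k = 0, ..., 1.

H_0 ≅ Z,  H_1 ≅ Z^3.

Fix the vertex order v_0 < v_1 < v_2 < v_3 < v_4 < v_5 < v_6 and write every simplex with vertices in increasing order. Then dim K = 1 and the simplices of K are:

  0-simplices (7): [v_0], [v_1], [v_2], [v_3], [v_4], [v_5], [v_6]
  1-simplices (9): [v_0,v_1], [v_0,v_2], [v_0,v_3], [v_0,v_4], [v_0,v_5], [v_0,v_6], [v_1,v_4], [v_2,v_6], [v_3,v_5]

so the chain groups are C_0 ≅ Z^7, C_1 ≅ Z^9.

The boundary map ∂_1: C_1 → C_0 is given by ∂[p,q] = [q] − [p].
As a 7×9 matrix over Z this has rank 6, with invariant factors (1,1,1,1,1,1).

Computing H_k = (kernel of ∂_k) / (image of ∂_{k+1}):

  H_0: rank C_0 − rank ∂_1 = 7 − 6 = 1, and the invariant factors of ∂_1 are all 1, so H_0 = Z.
  H_1: rank ker ∂_1 − rank ∂_2 = (9 − 6) − 0 = 3, and there is no ∂_2, so H_1 = Z^3.

As a check, the Euler characteristic is 7 − 9 = -2, which agrees with 1 − 3 = -2.
(K is a triangulation of a wedge of 3 circles.)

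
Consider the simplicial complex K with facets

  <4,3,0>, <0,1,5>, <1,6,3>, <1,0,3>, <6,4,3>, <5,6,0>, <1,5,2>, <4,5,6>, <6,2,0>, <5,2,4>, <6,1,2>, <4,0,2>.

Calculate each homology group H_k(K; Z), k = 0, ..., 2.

H_0 = Z,  H_1 = Z/2,  H_2 = 0.

Fix the vertex order 0 < 1 < 2 < 3 < 4 < 5 < 6 and write every simplex with vertices in increasing order. Then dim K = 2 and the simplices of K are:

  0-simplices (7): [0], [1], [2], [3], [4], [5], [6]
  1-simplices (18): [0,1], [0,2], [0,3], [0,4], [0,5], [0,6], [1,2], [1,3], [1,5], [1,6], [2,4], [2,5], [2,6], [3,4], [3,6], [4,5], [4,6], [5,6]
  2-simplices (12): [0,1,3], [0,1,5], [0,2,4], [0,2,6], [0,3,4], [0,5,6], [1,2,5], [1,2,6], [1,3,6], [2,4,5], [3,4,6], [4,5,6]

Hence C_0 ≅ Z^7, C_1 ≅ Z^18, C_2 ≅ Z^12.

The boundary map ∂_1: C_1 → C_0 sends each edge [p,q] (with p < q) to q − p.
This gives a 7×18 integer matrix of rank 6; reducing to Smith normal form yields diagonal entries (1,1,1,1,1,1).

Boundary ∂_2: C_2 → C_1 acts by ∂[p,q,r] = [q,r] − [p,r] + [p,q]. For instance
  ∂[3,4,6] = [4,6] − [3,6] + [3,4],
  ∂[4,5,6] = [5,6] − [4,6] + [4,5].
This gives a 18×12 integer matrix of rank 12; reducing to Smith normal form yields diagonal entries (1,1,1,1,1,1,1,1,1,1,1,2).

Computing H_k = (kernel of ∂_k) / (image of ∂_{k+1}):

  H_0: rank C_0 − rank ∂_1 = 7 − 6 = 1, and the invariant factors of ∂_1 are all 1, so H_0 ≅ Z.
  H_1: rank ker ∂_1 − rank ∂_2 = (18 − 6) − 12 = 0, and ∂_2 has invariant factor 2 > 1, so H_1 ≅ Z/2.
  H_2: rank ker ∂_2 − rank ∂_3 = (12 − 12) − 0 = 0, and there is no ∂_3, so H_2 ≅ 0.

As a check, the Euler characteristic is 7 − 18 + 12 = 1, which agrees with 1 − 0 + 0 = 1.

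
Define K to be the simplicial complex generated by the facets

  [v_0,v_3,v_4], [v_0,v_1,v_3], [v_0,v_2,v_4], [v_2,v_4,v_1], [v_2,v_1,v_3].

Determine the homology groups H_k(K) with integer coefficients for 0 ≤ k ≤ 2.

H_0 ≅ Z,  H_1 ≅ Z,  H_2 = 0.

Order the vertices as v_0 < v_1 < v_2 < v_3 < v_4. Listing each simplex with vertices in this order, K has dimension 2 with simplices:

  0-simplices (5): [v_0], [v_1], [v_2], [v_3], [v_4]
  1-simplices (10): [v_0,v_1], [v_0,v_2], [v_0,v_3], [v_0,v_4], [v_1,v_2], [v_1,v_3], [v_1,v_4], [v_2,v_3], [v_2,v_4], [v_3,v_4]
  2-simplices (5): [v_0,v_1,v_3], [v_0,v_2,v_4], [v_0,v_3,v_4], [v_1,v_2,v_3], [v_1,v_2,v_4]

Hence C_0 ≅ Z^5, C_1 ≅ Z^10, C_2 ≅ Z^5.

The boundary map ∂_1: C_1 → C_0 maps an edge to its endpoints' difference, ∂[p,q] = q − p. For instance
  ∂[v_3,v_4] = [v_4] − [v_3].
As a 5×10 matrix over Z this has rank 4, with invariant factors (1,1,1,1).

Boundary ∂_2: C_2 → C_1 maps a triangle to the signed sum of its edges. For instance
  ∂[v_1,v_2,v_4] = [v_2,v_4] − [v_1,v_4] + [v_1,v_2],
  ∂[v_0,v_3,v_4] = [v_3,v_4] − [v_0,v_4] + [v_0,v_3].
This gives a 10×5 integer matrix of rank 5; reducing to Smith normal form yields diagonal entries (1,1,1,1,1).

Reading off H_k = ker ∂_k / im ∂_{k+1}:

  H_0: rank C_0 − rank ∂_1 = 5 − 4 = 1, and the invariant factors of ∂_1 are all 1, so H_0 ≅ Z.
  H_1: rank ker ∂_1 − rank ∂_2 = (10 − 4) − 5 = 1, and the invariant factors of ∂_2 are all 1, so H_1 ≅ Z.
  H_2: rank ker ∂_2 − rank ∂_3 = (5 − 5) − 0 = 0, and there is no ∂_3, so H_2 ≅ 0.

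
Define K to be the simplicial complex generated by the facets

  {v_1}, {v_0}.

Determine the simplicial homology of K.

Fix the vertex order v_0 < v_1 and write every simplex with vertices in increasing order. Then dim K = 0 and the simplices of K are:

  0-simplices (2): [v_0], [v_1]

Hence C_0 ≅ Z^2.

Computing H_k = (kernel of ∂_k) / (image of ∂_{k+1}):

  H_0: rank C_0 − rank ∂_1 = 2 − 0 = 2, and there is no ∂_1, so H_0 = Z^2.

H_0 = Z^2.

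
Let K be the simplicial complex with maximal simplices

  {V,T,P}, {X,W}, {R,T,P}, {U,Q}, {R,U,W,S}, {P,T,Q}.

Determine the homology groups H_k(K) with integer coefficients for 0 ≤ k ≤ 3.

H_0 = Z,  H_1 = Z,  H_2 = 0,  H_3 = 0.

Fix the vertex order P < Q < R < S < T < U < V < W < X and write every simplex with vertices in increasing order. Then dim K = 3 and the simplices of K are:

  0-simplices (9): P, Q, R, S, T, U, V, W, X
  1-simplices (15): PQ, PR, PT, PV, QT, QU, RS, RT, RU, RW, SU, SW, TV, UW, WX
  2-simplices (7): PQT, PRT, PTV, RSU, RSW, RUW, SUW
  3-simplices (1): RSUW

Hence C_0 ≅ Z^9, C_1 ≅ Z^15, C_2 ≅ Z^7, C_3 ≅ Z^1.

∂_1: C_1 → C_0 maps an edge to its endpoints' difference, ∂[p,q] = q − p.
This gives a 9×15 integer matrix of rank 8; reducing to Smith normal form yields diagonal entries (1,1,1,1,1,1,1,1).

Boundary ∂_2: C_2 → C_1 acts by ∂[p,q,r] = [q,r] − [p,r] + [p,q]. For instance
  ∂SUW = UW − SW + SU,
  ∂PQT = QT − PT + PQ.
This gives a 15×7 integer matrix of rank 6; reducing to Smith normal form yields diagonal entries (1,1,1,1,1,1).

∂_3: C_3 → C_2 sends each 3-simplex σ to the alternating sum Σ_i (−1)^i (σ with its i-th vertex removed). For instance
  ∂RSUW = SUW − RUW + RSW − RSU.
The resulting 7×1 matrix has rank 1, and its Smith normal form has invariant factors (1).

Computing H_k = (kernel of ∂_k) / (image of ∂_{k+1}):

  H_0: rank C_0 − rank ∂_1 = 9 − 8 = 1, and the invariant factors of ∂_1 are all 1, so H_0 ≅ Z.
  H_1: rank ker ∂_1 − rank ∂_2 = (15 − 8) − 6 = 1, and the invariant factors of ∂_2 are all 1, so H_1 ≅ Z.
  H_2: rank ker ∂_2 − rank ∂_3 = (7 − 6) − 1 = 0, and the invariant factors of ∂_3 are all 1, so H_2 ≅ 0.
  H_3: rank ker ∂_3 − rank ∂_4 = (1 − 1) − 0 = 0, and there is no ∂_4, so H_3 ≅ 0.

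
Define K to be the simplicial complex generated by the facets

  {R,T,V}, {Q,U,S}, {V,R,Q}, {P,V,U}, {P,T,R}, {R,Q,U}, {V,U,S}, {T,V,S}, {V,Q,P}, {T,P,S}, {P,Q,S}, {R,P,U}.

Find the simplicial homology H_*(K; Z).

Fix the vertex order P < Q < R < S < T < U < V and write every simplex with vertices in increasing order. Then dim K = 2 and the simplices of K are:

  0-simplices (7): P, Q, R, S, T, U, V
  1-simplices (18): PQ, PR, PS, PT, PU, PV, QR, QS, QU, QV, RT, RU, RV, ST, SU, SV, TV, UV
  2-simplices (12): PQS, PQV, PRT, PRU, PST, PUV, QRU, QRV, QSU, RTV, STV, SUV

so the chain groups are C_0 ≅ Z^7, C_1 ≅ Z^18, C_2 ≅ Z^12.

The boundary map ∂_1: C_1 → C_0 is given by ∂[p,q] = [q] − [p]. For instance
  ∂PS = S − P.
As a 7×18 matrix over Z this has rank 6, with invariant factors (1,1,1,1,1,1).

∂_2: C_2 → C_1 sends each 2-simplex [p,q,r] to [q,r] − [p,r] + [p,q]. For instance
  ∂PRU = RU − PU + PR,
  ∂PQS = QS − PS + PQ.
This gives a 18×12 integer matrix of rank 12; reducing to Smith normal form yields diagonal entries (1,1,1,1,1,1,1,1,1,1,1,2).

Computing H_k = (kernel of ∂_k) / (image of ∂_{k+1}):

  H_0: rank C_0 − rank ∂_1 = 7 − 6 = 1, and the invariant factors of ∂_1 are all 1, so H_0 ≅ Z.
  H_1: rank ker ∂_1 − rank ∂_2 = (18 − 6) − 12 = 0, and ∂_2 has invariant factor 2 > 1, so H_1 ≅ Z_2.
  H_2: rank ker ∂_2 − rank ∂_3 = (12 − 12) − 0 = 0, and there is no ∂_3, so H_2 ≅ 0.

H_0 = Z,  H_1 = Z_2,  H_2 = 0.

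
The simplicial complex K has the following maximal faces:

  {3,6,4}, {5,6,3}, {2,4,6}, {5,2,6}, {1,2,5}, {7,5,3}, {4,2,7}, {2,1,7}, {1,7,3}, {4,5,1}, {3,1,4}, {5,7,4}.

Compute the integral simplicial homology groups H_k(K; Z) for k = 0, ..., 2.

H_0 ≅ Z,  H_1 ≅ Z/2,  H_2 = 0.

Order the vertices as 1 < 2 < 3 < 4 < 5 < 6 < 7. Listing each simplex with vertices in this order, K has dimension 2 with simplices:

  0-simplices (7): [1], [2], [3], [4], [5], [6], [7]
  1-simplices (18): [1,2], [1,3], [1,4], [1,5], [1,7], [2,4], [2,5], [2,6], [2,7], [3,4], [3,5], [3,6], [3,7], [4,5], [4,6], [4,7], [5,6], [5,7]
  2-simplices (12): [1,2,5], [1,2,7], [1,3,4], [1,3,7], [1,4,5], [2,4,6], [2,4,7], [2,5,6], [3,4,6], [3,5,6], [3,5,7], [4,5,7]

so the chain groups are C_0 ≅ Z^7, C_1 ≅ Z^18, C_2 ≅ Z^12.

∂_1: C_1 → C_0 is given by ∂[p,q] = [q] − [p]. For instance
  ∂[4,6] = [6] − [4].
The resulting 7×18 matrix has rank 6, and its Smith normal form has invariant factors (1,1,1,1,1,1).

The boundary map ∂_2: C_2 → C_1 acts by ∂[p,q,r] = [q,r] − [p,r] + [p,q]. For instance
  ∂[3,5,6] = [5,6] − [3,6] + [3,5],
  ∂[1,4,5] = [4,5] − [1,5] + [1,4].
The resulting 18×12 matrix has rank 12, and its Smith normal form has invariant factors (1,1,1,1,1,1,1,1,1,1,1,2).

Computing H_k = (kernel of ∂_k) / (image of ∂_{k+1}):

  H_0: rank C_0 − rank ∂_1 = 7 − 6 = 1, and the invariant factors of ∂_1 are all 1, so H_0 ≅ Z.
  H_1: rank ker ∂_1 − rank ∂_2 = (18 − 6) − 12 = 0, and ∂_2 has invariant factor 2 > 1, so H_1 ≅ Z/2.
  H_2: rank ker ∂_2 − rank ∂_3 = (12 − 12) − 0 = 0, and there is no ∂_3, so H_2 ≅ 0.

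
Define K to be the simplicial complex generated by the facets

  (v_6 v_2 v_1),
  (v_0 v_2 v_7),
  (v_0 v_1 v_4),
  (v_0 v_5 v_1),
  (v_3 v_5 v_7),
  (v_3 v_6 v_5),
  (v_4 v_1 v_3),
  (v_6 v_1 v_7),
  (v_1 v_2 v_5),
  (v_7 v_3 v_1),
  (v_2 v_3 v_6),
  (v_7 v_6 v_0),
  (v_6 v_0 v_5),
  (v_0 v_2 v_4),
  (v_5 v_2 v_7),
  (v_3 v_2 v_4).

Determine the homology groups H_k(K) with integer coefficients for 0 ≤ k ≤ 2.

H_0 = Z,  H_1 = Z^2,  H_2 = Z.

Order the vertices as v_0 < v_1 < v_2 < v_3 < v_4 < v_5 < v_6 < v_7. Listing each simplex with vertices in this order, K has dimension 2 with simplices:

  0-simplices (8): [v_0], [v_1], [v_2], [v_3], [v_4], [v_5], [v_6], [v_7]
  1-simplices (24): (24 of them)
  2-simplices (16): (16 of them)

giving chain groups C_0 ≅ Z^8, C_1 ≅ Z^24, C_2 ≅ Z^16.

Boundary ∂_1: C_1 → C_0 is given by ∂[p,q] = [q] − [p]. For instance
  ∂[v_0,v_5] = [v_5] − [v_0].
The resulting 8×24 matrix has rank 7, and its Smith normal form has invariant factors (1,1,1,1,1,1,1).

The boundary map ∂_2: C_2 → C_1 acts by ∂[p,q,r] = [q,r] − [p,r] + [p,q]. For instance
  ∂[v_2,v_3,v_4] = [v_3,v_4] − [v_2,v_4] + [v_2,v_3],
  ∂[v_2,v_5,v_7] = [v_5,v_7] − [v_2,v_7] + [v_2,v_5].
This gives a 24×16 integer matrix of rank 15; reducing to Smith normal form yields diagonal entries (1,1,1,1,1,1,1,1,1,1,1,1,1,1,1).

Now H_k = ker ∂_k / im ∂_{k+1}, so:

  H_0: rank C_0 − rank ∂_1 = 8 − 7 = 1, and the invariant factors of ∂_1 are all 1, so H_0 = Z.
  H_1: rank ker ∂_1 − rank ∂_2 = (24 − 7) − 15 = 2, and the invariant factors of ∂_2 are all 1, so H_1 = Z^2.
  H_2: rank ker ∂_2 − rank ∂_3 = (16 − 15) − 0 = 1, and there is no ∂_3, so H_2 = Z.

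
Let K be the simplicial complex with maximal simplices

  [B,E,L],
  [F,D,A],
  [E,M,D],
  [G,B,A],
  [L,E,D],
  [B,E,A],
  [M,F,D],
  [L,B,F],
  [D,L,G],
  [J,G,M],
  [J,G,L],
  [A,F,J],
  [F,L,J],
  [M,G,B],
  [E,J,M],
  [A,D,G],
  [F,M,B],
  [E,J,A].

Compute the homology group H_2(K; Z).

Order the vertices as A < B < D < E < F < G < J < L < M. Listing each simplex with vertices in this order, K has dimension 2 with simplices:

  0-simplices (9): A, B, D, E, F, G, J, L, M
  1-simplices (27): AB, AD, AE, AF, AG, AJ, BE, BF, BG, BL, BM, DE, DF, DG, DL, DM, EJ, EL, EM, FJ, FL, FM, GJ, GL, GM, JL, JM
  2-simplices (18): ABE, ABG, ADF, ADG, AEJ, AFJ, BEL, BFL, BFM, BGM, DEL, DEM, DFM, DGL, EJM, FJL, GJL, GJM

Hence C_0 ≅ Z^9, C_1 ≅ Z^27, C_2 ≅ Z^18.

Boundary ∂_1: C_1 → C_0 is given by ∂[p,q] = [q] − [p]. For instance
  ∂DE = E − D.
This gives a 9×27 integer matrix of rank 8; reducing to Smith normal form yields diagonal entries (1,1,1,1,1,1,1,1).

∂_2: C_2 → C_1 sends each 2-simplex [p,q,r] to [q,r] − [p,r] + [p,q]. For instance
  ∂EJM = JM − EM + EJ,
  ∂DFM = FM − DM + DF.
The 27×18 boundary matrix has rank 17 and Smith normal form diag(1,1,1,1,1,1,1,1,1,1,1,1,1,1,1,1,1).

Now H_k = ker ∂_k / im ∂_{k+1}, so:

  H_2: rank ker ∂_2 − rank ∂_3 = (18 − 17) − 0 = 1, and there is no ∂_3, so H_2 = Z.

(K is a triangulation of the torus T^2.)

H_2 = Z.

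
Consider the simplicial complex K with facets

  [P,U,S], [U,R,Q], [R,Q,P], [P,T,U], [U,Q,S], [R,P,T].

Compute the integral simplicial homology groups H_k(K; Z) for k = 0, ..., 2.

H_0 = Z,  H_1 = Z,  H_2 = 0.

Order the vertices as P < Q < R < S < T < U. Listing each simplex with vertices in this order, K has dimension 2 with simplices:

  0-simplices (6): P, Q, R, S, T, U
  1-simplices (12): PQ, PR, PS, PT, PU, QR, QS, QU, RT, RU, SU, TU
  2-simplices (6): PQR, PRT, PSU, PTU, QRU, QSU

so the chain groups are C_0 ≅ Z^6, C_1 ≅ Z^12, C_2 ≅ Z^6.

∂_1: C_1 → C_0 is given by ∂[p,q] = [q] − [p]. For instance
  ∂QR = R − Q.
The resulting 6×12 matrix has rank 5, and its Smith normal form has invariant factors (1,1,1,1,1).

Boundary ∂_2: C_2 → C_1 sends each 2-simplex [p,q,r] to [q,r] − [p,r] + [p,q]. For instance
  ∂PSU = SU − PU + PS,
  ∂QSU = SU − QU + QS.
As a 12×6 matrix over Z this has rank 6, with invariant factors (1,1,1,1,1,1).

Computing H_k = (kernel of ∂_k) / (image of ∂_{k+1}):

  H_0: rank C_0 − rank ∂_1 = 6 − 5 = 1, and the invariant factors of ∂_1 are all 1, so H_0 = Z.
  H_1: rank ker ∂_1 − rank ∂_2 = (12 − 5) − 6 = 1, and the invariant factors of ∂_2 are all 1, so H_1 = Z.
  H_2: rank ker ∂_2 − rank ∂_3 = (6 − 6) − 0 = 0, and there is no ∂_3, so H_2 = 0.

As a check, the Euler characteristic is 6 − 12 + 6 = 0, which agrees with 1 − 1 + 0 = 0.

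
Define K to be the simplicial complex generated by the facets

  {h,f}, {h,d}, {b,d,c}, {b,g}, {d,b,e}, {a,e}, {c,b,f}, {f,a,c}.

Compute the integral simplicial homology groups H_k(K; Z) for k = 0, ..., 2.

H_0 ≅ Z,  H_1 ≅ Z^2,  H_2 = 0.

Fix the vertex order a < b < c < d < e < f < g < h and write every simplex with vertices in increasing order. Then dim K = 2 and the simplices of K are:

  0-simplices (8): a, b, c, d, e, f, g, h
  1-simplices (13): ac, ae, af, bc, bd, be, bf, bg, cd, cf, de, dh, fh
  2-simplices (4): acf, bcd, bcf, bde

Hence C_0 ≅ Z^8, C_1 ≅ Z^13, C_2 ≅ Z^4.

The boundary map ∂_1: C_1 → C_0 is given by ∂[p,q] = [q] − [p].
As a 8×13 matrix over Z this has rank 7, with invariant factors (1,1,1,1,1,1,1).

The boundary map ∂_2: C_2 → C_1 maps a triangle to the signed sum of its edges. For instance
  ∂bcd = cd − bd + bc,
  ∂bde = de − be + bd.
As a 13×4 matrix over Z this has rank 4, with invariant factors (1,1,1,1).

From H_k ≅ ker(∂_k) / im(∂_{k+1}) we obtain:

  H_0: rank C_0 − rank ∂_1 = 8 − 7 = 1, and the invariant factors of ∂_1 are all 1, so H_0 ≅ Z.
  H_1: rank ker ∂_1 − rank ∂_2 = (13 − 7) − 4 = 2, and the invariant factors of ∂_2 are all 1, so H_1 ≅ Z^2.
  H_2: rank ker ∂_2 − rank ∂_3 = (4 − 4) − 0 = 0, and there is no ∂_3, so H_2 ≅ 0.

As a check, the Euler characteristic is 8 − 13 + 4 = -1, which agrees with 1 − 2 + 0 = -1.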